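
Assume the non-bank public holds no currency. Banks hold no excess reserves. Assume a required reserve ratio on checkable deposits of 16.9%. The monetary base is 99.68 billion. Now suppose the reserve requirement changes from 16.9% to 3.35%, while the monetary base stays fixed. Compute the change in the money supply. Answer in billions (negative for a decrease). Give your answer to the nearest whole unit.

2386 billion

Initially m₁ = 1 / (0.169) ≈ 5.9172, so M₁ = 5.9172 × 99.68 ≈ 589.8265 billion.
After the change m₂ = 1 / (0.0335) ≈ 29.8507, so M₂ = 29.8507 × 99.68 ≈ 2975.5178 billion.
ΔM = M₂ − M₁ = 2975.5178 − 589.8265 = 2385.6913 billion.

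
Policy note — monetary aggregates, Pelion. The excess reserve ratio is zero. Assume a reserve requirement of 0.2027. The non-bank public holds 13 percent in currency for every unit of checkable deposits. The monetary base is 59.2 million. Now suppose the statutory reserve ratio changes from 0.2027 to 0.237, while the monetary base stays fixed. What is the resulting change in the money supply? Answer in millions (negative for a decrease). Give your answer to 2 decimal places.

-18.79 million

Initially m₁ = (1 + 0.13) / (0.2027 + 0.13) ≈ 3.39645, so M₁ = 3.39645 × 59.2 ≈ 201.0698 million.
After the change m₂ = (1 + 0.13) / (0.237 + 0.13) ≈ 3.07902, so M₂ = 3.07902 × 59.2 ≈ 182.278 million.
ΔM = M₂ − M₁ = 182.278 − 201.0698 = -18.7918 million.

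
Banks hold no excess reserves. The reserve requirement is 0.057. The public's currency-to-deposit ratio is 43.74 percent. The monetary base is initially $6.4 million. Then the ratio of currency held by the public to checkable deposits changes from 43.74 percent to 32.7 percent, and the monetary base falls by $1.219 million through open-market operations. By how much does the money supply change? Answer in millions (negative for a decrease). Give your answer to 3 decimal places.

-0.703 million

Before: m₁ = (1 + 0.4374) / (0.057 + 0.4374) ≈ 2.90736, MB₁ = 6.4, so M₁ = 2.90736 × 6.4 ≈ 18.6071 million.
After: m₂ = (1 + 0.327) / (0.057 + 0.327) ≈ 3.45573, MB₂ = 6.4 − 1.219 = 5.181, so M₂ = 3.45573 × 5.181 ≈ 17.9041 million.
ΔM = M₂ − M₁ = 17.9041 − 18.6071 = -0.703 million.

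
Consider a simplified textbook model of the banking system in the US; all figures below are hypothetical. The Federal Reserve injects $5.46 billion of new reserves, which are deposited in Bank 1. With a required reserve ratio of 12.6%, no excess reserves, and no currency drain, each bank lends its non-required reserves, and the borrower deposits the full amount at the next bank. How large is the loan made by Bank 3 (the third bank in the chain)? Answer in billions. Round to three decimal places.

$3.645 billion

Each bank lends a fraction (1 − rr) = 0.8740 of the deposit it receives, so Bank 3 receives 5.46·0.8740^2 and lends 5.46·0.8740^3 ≈ 3.6452 billion.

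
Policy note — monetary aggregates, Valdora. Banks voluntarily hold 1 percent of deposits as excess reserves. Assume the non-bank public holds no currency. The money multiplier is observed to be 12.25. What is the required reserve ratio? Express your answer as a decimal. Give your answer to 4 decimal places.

Using m = 12.25. Since m = (1 + c)/(c + rr + e), the denominator satisfies c + rr + e = (1 + c)/m = (1 + 0) / 12.25 ≈ 0.081633.
With c = 0 and e = 0.01, the required reserve ratio is 0.081633 − 0 − 0.01 = 0.071633.

0.0716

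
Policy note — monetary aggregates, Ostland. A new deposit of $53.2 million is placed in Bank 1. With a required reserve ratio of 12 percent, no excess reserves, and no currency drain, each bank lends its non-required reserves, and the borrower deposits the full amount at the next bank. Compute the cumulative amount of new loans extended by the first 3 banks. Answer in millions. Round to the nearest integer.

Bank i lends (1 − rr)^i of the original deposit: Bank 1 lends 53.2·0.8800 = 46.8160, Bank 2 lends 53.2·0.8800² ≈ 41.1981, and so on.
Summing a geometric series: total = 53.2·[0.8800·(1 − 0.8800^3) / (1 − 0.8800)] ≈ 124.2684 million.

$124 million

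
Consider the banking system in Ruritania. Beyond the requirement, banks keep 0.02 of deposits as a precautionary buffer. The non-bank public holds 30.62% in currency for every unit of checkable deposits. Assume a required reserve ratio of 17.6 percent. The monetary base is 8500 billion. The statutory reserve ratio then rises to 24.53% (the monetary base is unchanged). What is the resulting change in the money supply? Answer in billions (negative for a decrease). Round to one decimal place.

Initially m₁ = (1 + 0.3062) / (0.176 + 0.02 + 0.3062) ≈ 2.600956, so M₁ = 2.600956 × 8500 = 22108.126 billion.
After the change m₂ = (1 + 0.3062) / (0.2453 + 0.02 + 0.3062) ≈ 2.285564, so M₂ = 2.285564 × 8500 = 19427.294 billion.
ΔM = M₂ − M₁ = 19427.294 − 22108.126 = -2680.832 billion.

-2680.8 billion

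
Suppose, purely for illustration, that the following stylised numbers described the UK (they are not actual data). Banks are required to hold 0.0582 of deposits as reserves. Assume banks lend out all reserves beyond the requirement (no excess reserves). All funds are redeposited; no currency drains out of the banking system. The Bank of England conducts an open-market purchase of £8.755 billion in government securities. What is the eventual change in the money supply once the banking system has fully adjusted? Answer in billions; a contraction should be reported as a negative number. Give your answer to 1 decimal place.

£150.4 billion

The simple money multiplier is m = 1/rr = 1/0.0582 ≈ 17.1821.
An open-market purchase increases the monetary base by 8.755 billion, so ΔM = m × ΔMB = 17.1821 × 8.755 ≈ 150.4293 billion.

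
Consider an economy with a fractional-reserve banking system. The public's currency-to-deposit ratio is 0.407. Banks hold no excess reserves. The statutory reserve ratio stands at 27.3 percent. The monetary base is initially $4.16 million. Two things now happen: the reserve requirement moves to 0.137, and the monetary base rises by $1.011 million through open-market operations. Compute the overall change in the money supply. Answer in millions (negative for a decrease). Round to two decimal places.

$4.77 million

Before: m₁ = (1 + 0.407) / (0.273 + 0.407) ≈ 2.0691, MB₁ = 4.16, so M₁ = 2.0691 × 4.16 ≈ 8.6075 million.
After: m₂ = (1 + 0.407) / (0.137 + 0.407) ≈ 2.5864, MB₂ = 4.16 + 1.011 = 5.171, so M₂ = 2.5864 × 5.171 ≈ 13.3743 million.
ΔM = M₂ − M₁ = 13.3743 − 8.6075 = 4.7668 million.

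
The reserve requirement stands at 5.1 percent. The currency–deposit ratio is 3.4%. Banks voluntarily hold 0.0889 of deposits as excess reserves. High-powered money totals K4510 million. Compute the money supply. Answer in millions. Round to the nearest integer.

The money multiplier is m = (1 + c) / (rr + e + c) = (1 + 0.034) / (0.051 + 0.0889 + 0.034) ≈ 5.94595.
So M = m × MB = 5.94595 × 4510 = 26816.2345 million.

K26816 million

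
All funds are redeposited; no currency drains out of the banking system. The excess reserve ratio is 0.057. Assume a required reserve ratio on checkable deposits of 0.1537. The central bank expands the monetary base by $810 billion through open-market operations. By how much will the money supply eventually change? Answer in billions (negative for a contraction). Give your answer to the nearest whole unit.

$3844 billion

The money multiplier is m = 1 / (rr + e) = 1 / (0.1537 + 0.057) ≈ 4.7461.
The purchase adds 810 billion of base, so ΔM = m × ΔMB = 4.7461 × (+810) = 3844.341 billion.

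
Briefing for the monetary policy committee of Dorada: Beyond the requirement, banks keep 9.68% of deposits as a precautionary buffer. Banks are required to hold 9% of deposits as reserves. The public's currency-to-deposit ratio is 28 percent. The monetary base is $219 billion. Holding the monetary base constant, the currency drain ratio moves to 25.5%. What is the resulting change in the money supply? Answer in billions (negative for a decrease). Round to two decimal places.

$21.59 billion

Initially m₁ = (1 + 0.28) / (0.09 + 0.0968 + 0.28) ≈ 2.742074, so M₁ = 2.742074 × 219 ≈ 600.5142 billion.
After the change m₂ = (1 + 0.255) / (0.09 + 0.0968 + 0.255) ≈ 2.840652, so M₂ = 2.840652 × 219 ≈ 622.1028 billion.
ΔM = M₂ − M₁ = 622.1028 − 600.5142 = 21.5886 billion.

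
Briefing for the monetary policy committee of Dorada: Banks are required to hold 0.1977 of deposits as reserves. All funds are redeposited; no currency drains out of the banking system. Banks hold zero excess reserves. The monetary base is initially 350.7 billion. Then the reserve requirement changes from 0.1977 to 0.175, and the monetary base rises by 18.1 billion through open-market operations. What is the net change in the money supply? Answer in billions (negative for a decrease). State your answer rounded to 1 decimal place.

333.5 billion

Before: m₁ = 1 / (0.1977) ≈ 5.05817, MB₁ = 350.7, so M₁ = 5.05817 × 350.7 ≈ 1773.9002 billion.
After: m₂ = 1 / (0.175) ≈ 5.71429, MB₂ = 350.7 + 18.1 = 368.8, so M₂ = 5.71429 × 368.8 ≈ 2107.4302 billion.
ΔM = M₂ − M₁ = 2107.4302 − 1773.9002 = 333.53 billion.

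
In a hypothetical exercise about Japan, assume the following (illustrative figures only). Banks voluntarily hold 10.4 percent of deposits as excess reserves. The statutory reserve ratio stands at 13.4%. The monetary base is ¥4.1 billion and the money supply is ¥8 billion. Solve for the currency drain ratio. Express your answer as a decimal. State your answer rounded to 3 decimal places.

0.563

Using m = M/MB = 8/4.1 ≈ 1.951220. From m = (1 + c)/(c + rr + e), rearranging gives 1 + c = m·(c + rr + e), so c·(1 − m) = m·(rr + e) − 1.
Hence c = [m·(rr + e) − 1]/(1 − m) = [1.951220 × (0.134 + 0.104) − 1] / (1 − 1.951220) ≈ 0.563077.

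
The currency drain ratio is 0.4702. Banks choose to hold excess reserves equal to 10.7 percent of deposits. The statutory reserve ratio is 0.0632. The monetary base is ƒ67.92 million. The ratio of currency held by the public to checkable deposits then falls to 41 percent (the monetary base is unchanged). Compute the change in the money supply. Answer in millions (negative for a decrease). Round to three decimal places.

Initially m₁ = (1 + 0.4702) / (0.0632 + 0.107 + 0.4702) ≈ 2.295753, so M₁ = 2.295753 × 67.92 ≈ 155.9275 million.
After the change m₂ = (1 + 0.41) / (0.0632 + 0.107 + 0.41) ≈ 2.430196, so M₂ = 2.430196 × 67.92 ≈ 165.0589 million.
ΔM = M₂ − M₁ = 165.0589 − 155.9275 = 9.1314 million.

ƒ9.131 million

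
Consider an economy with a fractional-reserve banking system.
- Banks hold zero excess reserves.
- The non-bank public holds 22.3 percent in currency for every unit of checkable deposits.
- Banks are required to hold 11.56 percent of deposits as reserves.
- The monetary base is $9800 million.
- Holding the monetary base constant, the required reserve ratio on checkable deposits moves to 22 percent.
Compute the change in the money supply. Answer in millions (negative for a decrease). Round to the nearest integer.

Initially m₁ = (1 + 0.223) / (0.1156 + 0.223) ≈ 3.61193, so M₁ = 3.61193 × 9800 = 35396.914 million.
After the change m₂ = (1 + 0.223) / (0.22 + 0.223) ≈ 2.76072, so M₂ = 2.76072 × 9800 = 27055.056 million.
ΔM = M₂ − M₁ = 27055.056 − 35396.914 = -8341.858 million.

-8342 million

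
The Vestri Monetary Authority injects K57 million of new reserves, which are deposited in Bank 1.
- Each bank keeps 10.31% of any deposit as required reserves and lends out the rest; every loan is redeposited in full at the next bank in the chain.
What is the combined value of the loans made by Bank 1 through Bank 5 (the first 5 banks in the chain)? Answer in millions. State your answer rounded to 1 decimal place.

Bank i lends (1 − rr)^i of the original deposit: Bank 1 lends 57·0.8969 = 51.1233, Bank 2 lends 57·0.8969² ≈ 45.8525, and so on.
Summing a geometric series: total = 57·[0.8969·(1 − 0.8969^5) / (1 − 0.8969)] ≈ 208.0682 million.

K208.1 million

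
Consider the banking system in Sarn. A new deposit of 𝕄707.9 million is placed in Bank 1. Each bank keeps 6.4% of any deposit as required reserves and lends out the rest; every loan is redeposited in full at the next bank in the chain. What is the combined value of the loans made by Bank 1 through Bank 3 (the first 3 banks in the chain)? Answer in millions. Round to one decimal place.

Bank i lends (1 − rr)^i of the original deposit: Bank 1 lends 707.9·0.9360 = 662.5944, Bank 2 lends 707.9·0.9360² ≈ 620.1884, and so on.
Summing a geometric series: total = 707.9·[0.9360·(1 − 0.9360^3) / (1 − 0.9360)] ≈ 1863.2791 million.

𝕄1863.3 million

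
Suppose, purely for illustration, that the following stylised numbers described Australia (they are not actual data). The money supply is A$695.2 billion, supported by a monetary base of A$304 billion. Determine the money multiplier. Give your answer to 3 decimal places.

2.287

The money multiplier is m = M / MB = 695.2 / 304 ≈ 2.28684.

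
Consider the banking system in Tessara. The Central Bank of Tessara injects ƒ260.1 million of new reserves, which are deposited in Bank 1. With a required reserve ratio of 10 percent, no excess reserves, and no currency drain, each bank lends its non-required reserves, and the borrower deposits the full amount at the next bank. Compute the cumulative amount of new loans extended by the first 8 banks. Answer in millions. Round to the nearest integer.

Bank i lends (1 − rr)^i of the original deposit: Bank 1 lends 260.1·0.9000 = 234.0900, Bank 2 lends 260.1·0.9000² = 210.6810, and so on.
Summing a geometric series: total = 260.1·[0.9000·(1 − 0.9000^8) / (1 − 0.9000)] ≈ 1333.2193 million.

ƒ1333 million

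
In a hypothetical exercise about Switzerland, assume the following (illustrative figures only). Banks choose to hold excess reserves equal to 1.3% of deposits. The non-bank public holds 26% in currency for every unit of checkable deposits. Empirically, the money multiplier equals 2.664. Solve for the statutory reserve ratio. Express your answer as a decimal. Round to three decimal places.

0.200

Using m = 2.664. Since m = (1 + c)/(c + rr + e), the denominator satisfies c + rr + e = (1 + c)/m = (1 + 0.26) / 2.664 ≈ 0.472973.
With c = 0.26 and e = 0.013, the statutory reserve ratio is 0.472973 − 0.26 − 0.013 = 0.199973.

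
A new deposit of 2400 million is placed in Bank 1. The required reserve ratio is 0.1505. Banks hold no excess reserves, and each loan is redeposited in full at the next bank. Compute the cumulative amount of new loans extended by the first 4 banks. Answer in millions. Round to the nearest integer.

Bank i lends (1 − rr)^i of the original deposit: Bank 1 lends 2400·0.8495 = 2038.8000, Bank 2 lends 2400·0.8495² = 1731.9606, and so on.
Summing a geometric series: total = 2400·[0.8495·(1 − 0.8495^4) / (1 − 0.8495)] ≈ 6491.9309 million.

6492 million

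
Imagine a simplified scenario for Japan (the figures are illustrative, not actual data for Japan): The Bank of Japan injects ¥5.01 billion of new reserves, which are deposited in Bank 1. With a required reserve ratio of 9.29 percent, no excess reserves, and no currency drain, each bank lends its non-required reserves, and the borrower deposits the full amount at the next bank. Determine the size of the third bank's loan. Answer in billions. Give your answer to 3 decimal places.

¥3.739 billion

Each bank lends a fraction (1 − rr) = 0.9071 of the deposit it receives, so Bank 3 receives 5.01·0.9071^2 and lends 5.01·0.9071^3 ≈ 3.7394 billion.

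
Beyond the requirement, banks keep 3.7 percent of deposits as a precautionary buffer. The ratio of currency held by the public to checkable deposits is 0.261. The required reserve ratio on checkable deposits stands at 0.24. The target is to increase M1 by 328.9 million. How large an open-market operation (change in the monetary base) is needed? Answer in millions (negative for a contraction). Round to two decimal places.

The money multiplier is m = (1 + c) / (rr + e + c) = (1 + 0.261) / (0.24 + 0.037 + 0.261) ≈ 2.343866.
ΔMB = ΔM / m = (+328.9) / 2.343866 ≈ 140.3237 million.

140.32 million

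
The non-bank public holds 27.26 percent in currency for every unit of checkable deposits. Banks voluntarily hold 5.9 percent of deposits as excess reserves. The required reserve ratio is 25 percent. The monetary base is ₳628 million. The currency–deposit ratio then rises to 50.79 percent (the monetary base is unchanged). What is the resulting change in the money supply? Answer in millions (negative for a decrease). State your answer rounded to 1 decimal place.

-214.9 million

Initially m₁ = (1 + 0.2726) / (0.25 + 0.059 + 0.2726) ≈ 2.18810, so M₁ = 2.18810 × 628 = 1374.1268 million.
After the change m₂ = (1 + 0.5079) / (0.25 + 0.059 + 0.5079) ≈ 1.84588, so M₂ = 1.84588 × 628 ≈ 1159.2126 million.
ΔM = M₂ − M₁ = 1159.2126 − 1374.1268 = -214.9142 million.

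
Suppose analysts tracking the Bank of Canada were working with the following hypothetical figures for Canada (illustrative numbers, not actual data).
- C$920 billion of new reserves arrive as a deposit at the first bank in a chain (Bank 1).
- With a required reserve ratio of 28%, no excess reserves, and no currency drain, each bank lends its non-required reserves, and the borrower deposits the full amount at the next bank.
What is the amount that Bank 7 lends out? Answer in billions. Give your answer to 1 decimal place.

Each bank lends a fraction (1 − rr) = 0.7200 of the deposit it receives, so Bank 7 receives 920·0.7200^6 and lends 920·0.7200^7 ≈ 92.2816 billion.

C$92.3 billion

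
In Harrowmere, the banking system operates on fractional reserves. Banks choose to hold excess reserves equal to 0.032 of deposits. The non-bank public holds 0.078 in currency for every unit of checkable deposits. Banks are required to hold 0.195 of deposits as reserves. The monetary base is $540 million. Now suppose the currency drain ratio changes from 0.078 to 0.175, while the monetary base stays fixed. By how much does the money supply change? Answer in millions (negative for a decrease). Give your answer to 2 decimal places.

Initially m₁ = (1 + 0.078) / (0.195 + 0.032 + 0.078) ≈ 3.534426, so M₁ = 3.534426 × 540 ≈ 1908.59 million.
After the change m₂ = (1 + 0.175) / (0.195 + 0.032 + 0.175) ≈ 2.922886, so M₂ = 2.922886 × 540 ≈ 1578.3584 million.
ΔM = M₂ − M₁ = 1578.3584 − 1908.59 = -330.2316 million.

-330.23 million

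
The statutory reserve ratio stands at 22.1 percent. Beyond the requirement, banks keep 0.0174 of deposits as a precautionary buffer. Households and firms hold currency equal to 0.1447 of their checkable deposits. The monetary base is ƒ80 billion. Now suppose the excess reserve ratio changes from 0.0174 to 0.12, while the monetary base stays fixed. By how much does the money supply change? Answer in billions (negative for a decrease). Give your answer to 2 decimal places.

Initially m₁ = (1 + 0.1447) / (0.221 + 0.0174 + 0.1447) ≈ 2.98799, so M₁ = 2.98799 × 80 = 239.0392 billion.
After the change m₂ = (1 + 0.1447) / (0.221 + 0.12 + 0.1447) ≈ 2.35680, so M₂ = 2.35680 × 80 = 188.544 billion.
ΔM = M₂ − M₁ = 188.544 − 239.0392 = -50.4952 billion.

-50.50 billion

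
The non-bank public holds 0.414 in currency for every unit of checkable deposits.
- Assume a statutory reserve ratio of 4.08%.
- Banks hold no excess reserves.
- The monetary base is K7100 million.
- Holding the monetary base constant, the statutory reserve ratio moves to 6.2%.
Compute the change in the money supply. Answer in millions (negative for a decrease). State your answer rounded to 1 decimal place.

Initially m₁ = (1 + 0.414) / (0.0408 + 0.414) ≈ 3.109059, so M₁ = 3.109059 × 7100 = 22074.3189 million.
After the change m₂ = (1 + 0.414) / (0.062 + 0.414) ≈ 2.970588, so M₂ = 2.970588 × 7100 = 21091.1748 million.
ΔM = M₂ − M₁ = 21091.1748 − 22074.3189 = -983.1441 million.

-983.1 million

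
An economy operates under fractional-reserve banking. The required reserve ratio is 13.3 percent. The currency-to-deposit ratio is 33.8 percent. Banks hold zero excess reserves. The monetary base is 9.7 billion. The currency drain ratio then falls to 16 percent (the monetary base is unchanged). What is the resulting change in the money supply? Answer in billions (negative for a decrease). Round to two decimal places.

10.85 billion

Initially m₁ = (1 + 0.338) / (0.133 + 0.338) ≈ 2.8408, so M₁ = 2.8408 × 9.7 ≈ 27.5558 billion.
After the change m₂ = (1 + 0.16) / (0.133 + 0.16) ≈ 3.9590, so M₂ = 3.9590 × 9.7 = 38.4023 billion.
ΔM = M₂ − M₁ = 38.4023 − 27.5558 = 10.8465 billion.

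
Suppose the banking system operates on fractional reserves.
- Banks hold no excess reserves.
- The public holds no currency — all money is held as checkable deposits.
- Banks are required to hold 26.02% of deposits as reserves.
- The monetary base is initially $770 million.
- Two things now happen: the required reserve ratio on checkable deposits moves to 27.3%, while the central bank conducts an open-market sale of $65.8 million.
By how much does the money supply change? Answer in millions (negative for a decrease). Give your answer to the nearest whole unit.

-380 million

Before: m₁ = 1 / (0.2602) ≈ 3.8432, MB₁ = 770, so M₁ = 3.8432 × 770 = 2959.264 million.
After: m₂ = 1 / (0.273) ≈ 3.6630, MB₂ = 770 − 65.8 = 704.2, so M₂ = 3.6630 × 704.2 = 2579.4846 million.
ΔM = M₂ − M₁ = 2579.4846 − 2959.264 = -379.7794 million.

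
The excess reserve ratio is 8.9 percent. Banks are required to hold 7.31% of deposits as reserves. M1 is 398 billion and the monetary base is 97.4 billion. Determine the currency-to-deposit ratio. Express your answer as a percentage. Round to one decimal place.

10.9%

Using m = M/MB = 398/97.4 ≈ 4.086242. From m = (1 + c)/(c + rr + e), rearranging gives 1 + c = m·(c + rr + e), so c·(1 − m) = m·(rr + e) − 1.
Hence c = [m·(rr + e) − 1]/(1 − m) = [4.086242 × (0.0731 + 0.089) − 1] / (1 − 4.086242) ≈ 0.109395.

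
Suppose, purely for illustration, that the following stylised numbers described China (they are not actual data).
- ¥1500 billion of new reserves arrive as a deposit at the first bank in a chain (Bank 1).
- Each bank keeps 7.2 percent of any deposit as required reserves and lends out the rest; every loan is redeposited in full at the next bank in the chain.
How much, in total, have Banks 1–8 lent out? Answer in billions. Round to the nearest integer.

¥8699 billion

Bank i lends (1 − rr)^i of the original deposit: Bank 1 lends 1500·0.9280 = 1392.0000, Bank 2 lends 1500·0.9280² = 1291.7760, and so on.
Summing a geometric series: total = 1500·[0.9280·(1 − 0.9280^8) / (1 − 0.9280)] ≈ 8699.4829 billion.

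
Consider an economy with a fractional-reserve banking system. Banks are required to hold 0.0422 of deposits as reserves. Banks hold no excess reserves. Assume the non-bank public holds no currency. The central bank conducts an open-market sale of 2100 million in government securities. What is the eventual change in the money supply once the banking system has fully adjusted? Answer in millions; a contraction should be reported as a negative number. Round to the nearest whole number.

-49763 million

The simple money multiplier is m = 1/rr = 1/0.0422 ≈ 23.69668.
An open-market sale reduces the monetary base by 2100 million, so ΔM = m × ΔMB = 23.69668 × (−2100) = -49763.028 million.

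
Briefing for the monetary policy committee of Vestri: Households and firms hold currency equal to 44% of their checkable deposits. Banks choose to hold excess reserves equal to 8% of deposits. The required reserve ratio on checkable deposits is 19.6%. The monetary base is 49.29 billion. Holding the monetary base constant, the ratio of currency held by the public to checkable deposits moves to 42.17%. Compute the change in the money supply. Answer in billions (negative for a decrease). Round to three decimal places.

1.307 billion

Initially m₁ = (1 + 0.44) / (0.196 + 0.08 + 0.44) ≈ 2.011173, so M₁ = 2.011173 × 49.29 ≈ 99.1307 billion.
After the change m₂ = (1 + 0.4217) / (0.196 + 0.08 + 0.4217) ≈ 2.037695, so M₂ = 2.037695 × 49.29 ≈ 100.438 billion.
ΔM = M₂ − M₁ = 100.438 − 99.1307 = 1.3073 billion.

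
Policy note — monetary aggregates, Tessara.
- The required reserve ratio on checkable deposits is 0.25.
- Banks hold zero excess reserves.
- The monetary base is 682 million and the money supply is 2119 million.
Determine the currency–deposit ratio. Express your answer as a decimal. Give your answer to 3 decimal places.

Using m = M/MB = 2119/682 ≈ 3.107038. From m = (1 + c)/(c + rr + e), rearranging gives 1 + c = m·(c + rr + e), so c·(1 − m) = m·(rr + e) − 1.
Hence c = [m·(rr + e) − 1]/(1 − m) = [3.107038 × (0.25 + 0) − 1] / (1 − 3.107038) ≈ 0.105950.

0.106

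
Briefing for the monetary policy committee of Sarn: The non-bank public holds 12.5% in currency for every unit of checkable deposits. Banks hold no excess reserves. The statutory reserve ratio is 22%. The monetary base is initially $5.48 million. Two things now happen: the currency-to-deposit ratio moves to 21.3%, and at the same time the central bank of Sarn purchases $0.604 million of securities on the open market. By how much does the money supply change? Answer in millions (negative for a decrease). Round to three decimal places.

-0.826 million

Before: m₁ = (1 + 0.125) / (0.22 + 0.125) ≈ 3.26087, MB₁ = 5.48, so M₁ = 3.26087 × 5.48 ≈ 17.8696 million.
After: m₂ = (1 + 0.213) / (0.22 + 0.213) ≈ 2.80139, MB₂ = 5.48 + 0.604 = 6.084, so M₂ = 2.80139 × 6.084 ≈ 17.0437 million.
ΔM = M₂ − M₁ = 17.0437 − 17.8696 = -0.8259 million.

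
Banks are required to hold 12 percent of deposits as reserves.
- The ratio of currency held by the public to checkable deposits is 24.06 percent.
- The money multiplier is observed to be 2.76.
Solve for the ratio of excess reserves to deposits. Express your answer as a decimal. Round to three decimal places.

Using m = 2.76. Since m = (1 + c)/(c + rr + e), the denominator satisfies c + rr + e = (1 + c)/m = (1 + 0.2406) / 2.76 ≈ 0.449493.
With c = 0.2406 and rr = 0.12, the ratio of excess reserves to deposits is 0.449493 − 0.2406 − 0.12 = 0.088893.

0.089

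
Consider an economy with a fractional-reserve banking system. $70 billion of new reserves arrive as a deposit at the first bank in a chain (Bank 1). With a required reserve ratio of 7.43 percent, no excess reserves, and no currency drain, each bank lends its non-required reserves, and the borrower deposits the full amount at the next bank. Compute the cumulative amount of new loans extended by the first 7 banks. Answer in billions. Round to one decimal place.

$364.1 billion

Bank i lends (1 − rr)^i of the original deposit: Bank 1 lends 70·0.9257 = 64.7990, Bank 2 lends 70·0.9257² ≈ 59.9844, and so on.
Summing a geometric series: total = 70·[0.9257·(1 − 0.9257^7) / (1 − 0.9257)] ≈ 364.1176 billion.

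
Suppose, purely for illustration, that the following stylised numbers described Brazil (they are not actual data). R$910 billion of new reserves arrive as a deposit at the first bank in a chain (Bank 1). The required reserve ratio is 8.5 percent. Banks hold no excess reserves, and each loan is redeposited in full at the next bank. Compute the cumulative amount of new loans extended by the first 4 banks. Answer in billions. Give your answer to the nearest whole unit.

Bank i lends (1 − rr)^i of the original deposit: Bank 1 lends 910·0.9150 = 832.6500, Bank 2 lends 910·0.9150² ≈ 761.8748, and so on.
Summing a geometric series: total = 910·[0.9150·(1 − 0.9150^4) / (1 − 0.9150)] ≈ 2929.5007 billion.

R$2930 billion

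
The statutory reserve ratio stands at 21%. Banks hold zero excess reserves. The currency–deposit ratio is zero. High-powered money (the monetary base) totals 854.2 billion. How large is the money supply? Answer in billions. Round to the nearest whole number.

With no currency drain or excess reserves, the money multiplier is m = 1/rr = 1/0.21 ≈ 4.7619.
Money supply M = m × MB = 4.7619 × 854.2 ≈ 4067.615 billion.

4068 billion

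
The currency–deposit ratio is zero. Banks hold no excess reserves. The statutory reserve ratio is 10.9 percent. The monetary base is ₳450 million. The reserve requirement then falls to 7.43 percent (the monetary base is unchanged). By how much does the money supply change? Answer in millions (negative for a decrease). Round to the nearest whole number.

₳1928 million

Initially m₁ = 1 / (0.109) ≈ 9.1743, so M₁ = 9.1743 × 450 = 4128.435 million.
After the change m₂ = 1 / (0.0743) ≈ 13.4590, so M₂ = 13.4590 × 450 = 6056.55 million.
ΔM = M₂ − M₁ = 6056.55 − 4128.435 = 1928.115 million.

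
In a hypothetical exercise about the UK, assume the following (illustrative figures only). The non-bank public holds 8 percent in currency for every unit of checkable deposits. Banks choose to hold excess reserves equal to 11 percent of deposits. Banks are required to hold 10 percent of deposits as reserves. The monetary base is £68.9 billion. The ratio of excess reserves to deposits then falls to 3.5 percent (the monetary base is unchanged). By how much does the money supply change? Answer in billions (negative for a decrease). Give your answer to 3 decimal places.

Initially m₁ = (1 + 0.08) / (0.1 + 0.11 + 0.08) ≈ 3.724138, so M₁ = 3.724138 × 68.9 ≈ 256.5931 billion.
After the change m₂ = (1 + 0.08) / (0.1 + 0.035 + 0.08) ≈ 5.023256, so M₂ = 5.023256 × 68.9 ≈ 346.1023 billion.
ΔM = M₂ − M₁ = 346.1023 − 256.5931 = 89.5092 billion.

£89.509 billion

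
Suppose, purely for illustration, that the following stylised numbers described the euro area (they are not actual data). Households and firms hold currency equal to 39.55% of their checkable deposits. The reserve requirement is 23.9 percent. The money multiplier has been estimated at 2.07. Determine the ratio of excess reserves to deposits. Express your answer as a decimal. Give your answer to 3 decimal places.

Using m = 2.07. Since m = (1 + c)/(c + rr + e), the denominator satisfies c + rr + e = (1 + c)/m = (1 + 0.3955) / 2.07 ≈ 0.674155.
With c = 0.3955 and rr = 0.239, the ratio of excess reserves to deposits is 0.674155 − 0.3955 − 0.239 = 0.039655.

0.040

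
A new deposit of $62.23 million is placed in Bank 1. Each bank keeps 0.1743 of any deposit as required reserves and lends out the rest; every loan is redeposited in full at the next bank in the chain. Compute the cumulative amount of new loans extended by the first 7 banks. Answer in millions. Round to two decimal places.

Bank i lends (1 − rr)^i of the original deposit: Bank 1 lends 62.23·0.8257 ≈ 51.3833, Bank 2 lends 62.23·0.8257² ≈ 42.4272, and so on.
Summing a geometric series: total = 62.23·[0.8257·(1 − 0.8257^7) / (1 − 0.8257)] ≈ 217.6579 million.

$217.66 million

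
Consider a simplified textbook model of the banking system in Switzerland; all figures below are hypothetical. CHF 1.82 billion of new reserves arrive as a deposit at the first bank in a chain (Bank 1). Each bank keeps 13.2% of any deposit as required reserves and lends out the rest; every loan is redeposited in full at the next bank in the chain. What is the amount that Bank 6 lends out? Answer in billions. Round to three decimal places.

CHF 0.778 billion

Each bank lends a fraction (1 − rr) = 0.8680 of the deposit it receives, so Bank 6 receives 1.82·0.8680^5 and lends 1.82·0.8680^6 ≈ 0.7784 billion.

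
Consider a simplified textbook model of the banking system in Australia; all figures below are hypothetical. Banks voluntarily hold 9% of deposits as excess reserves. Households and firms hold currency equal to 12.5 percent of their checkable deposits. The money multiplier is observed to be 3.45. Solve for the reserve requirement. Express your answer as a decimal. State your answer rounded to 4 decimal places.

0.1111

Using m = 3.45. Since m = (1 + c)/(c + rr + e), the denominator satisfies c + rr + e = (1 + c)/m = (1 + 0.125) / 3.45 ≈ 0.326087.
With c = 0.125 and e = 0.09, the reserve requirement is 0.326087 − 0.125 − 0.09 = 0.111087.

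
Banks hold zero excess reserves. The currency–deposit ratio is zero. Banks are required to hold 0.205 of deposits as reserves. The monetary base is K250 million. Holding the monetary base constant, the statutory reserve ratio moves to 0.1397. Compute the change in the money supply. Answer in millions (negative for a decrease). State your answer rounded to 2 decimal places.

K570.04 million

Initially m₁ = 1 / (0.205) ≈ 4.878049, so M₁ = 4.878049 × 250 ≈ 1219.5122 million.
After the change m₂ = 1 / (0.1397) ≈ 7.158196, so M₂ = 7.158196 × 250 = 1789.549 million.
ΔM = M₂ − M₁ = 1789.549 − 1219.5122 = 570.0368 million.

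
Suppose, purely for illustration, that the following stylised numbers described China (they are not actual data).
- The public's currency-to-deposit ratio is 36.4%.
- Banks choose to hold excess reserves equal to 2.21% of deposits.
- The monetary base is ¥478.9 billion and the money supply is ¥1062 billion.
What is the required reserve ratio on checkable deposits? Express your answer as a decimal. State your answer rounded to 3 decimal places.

0.229

Using m = M/MB = 1062/478.9 ≈ 2.217582. Since m = (1 + c)/(c + rr + e), the denominator satisfies c + rr + e = (1 + c)/m = (1 + 0.364) / 2.217582 ≈ 0.615084.
With c = 0.364 and e = 0.0221, the required reserve ratio on checkable deposits is 0.615084 − 0.364 − 0.0221 = 0.228984.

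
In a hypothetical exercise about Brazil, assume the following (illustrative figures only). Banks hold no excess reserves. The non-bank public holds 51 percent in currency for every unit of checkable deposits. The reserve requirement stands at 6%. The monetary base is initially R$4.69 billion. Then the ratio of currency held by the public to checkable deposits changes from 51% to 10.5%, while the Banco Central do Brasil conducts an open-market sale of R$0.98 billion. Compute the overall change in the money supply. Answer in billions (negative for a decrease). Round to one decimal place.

Before: m₁ = (1 + 0.51) / (0.06 + 0.51) ≈ 2.6491, MB₁ = 4.69, so M₁ = 2.6491 × 4.69 ≈ 12.4243 billion.
After: m₂ = (1 + 0.105) / (0.06 + 0.105) ≈ 6.6970, MB₂ = 4.69 − 0.98 = 3.71, so M₂ = 6.6970 × 3.71 ≈ 24.8459 billion.
ΔM = M₂ − M₁ = 24.8459 − 12.4243 = 12.4216 billion.

R$12.4 billion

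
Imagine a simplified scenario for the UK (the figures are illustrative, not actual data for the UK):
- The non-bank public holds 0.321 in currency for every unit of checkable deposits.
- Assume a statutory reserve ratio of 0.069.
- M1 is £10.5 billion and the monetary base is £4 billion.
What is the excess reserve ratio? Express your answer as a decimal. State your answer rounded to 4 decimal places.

0.1132

Using m = M/MB = 10.5/4 = 2.625000. Since m = (1 + c)/(c + rr + e), the denominator satisfies c + rr + e = (1 + c)/m = (1 + 0.321) / 2.625000 ≈ 0.503238.
With c = 0.321 and rr = 0.069, the excess reserve ratio is 0.503238 − 0.321 − 0.069 = 0.113238.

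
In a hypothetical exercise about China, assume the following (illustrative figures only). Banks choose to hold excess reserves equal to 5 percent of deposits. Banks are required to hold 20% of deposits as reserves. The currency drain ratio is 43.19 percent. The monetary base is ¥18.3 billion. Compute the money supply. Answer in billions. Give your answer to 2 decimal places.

The money multiplier is m = (1 + c) / (rr + e + c) = (1 + 0.4319) / (0.2 + 0.05 + 0.4319) ≈ 2.09987.
So M = m × MB = 2.09987 × 18.3 ≈ 38.4276 billion.

¥38.43 billion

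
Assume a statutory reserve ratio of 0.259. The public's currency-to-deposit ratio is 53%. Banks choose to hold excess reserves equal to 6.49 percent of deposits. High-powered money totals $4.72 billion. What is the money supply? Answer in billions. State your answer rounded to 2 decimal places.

The money multiplier is m = (1 + c) / (rr + e + c) = (1 + 0.53) / (0.259 + 0.0649 + 0.53) ≈ 1.7918.
So M = m × MB = 1.7918 × 4.72 ≈ 8.4573 billion.

$8.46 billion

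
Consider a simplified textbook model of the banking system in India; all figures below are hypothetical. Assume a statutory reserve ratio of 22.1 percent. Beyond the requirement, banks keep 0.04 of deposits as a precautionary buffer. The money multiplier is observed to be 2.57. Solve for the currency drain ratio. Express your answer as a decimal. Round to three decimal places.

0.210

Using m = 2.57. From m = (1 + c)/(c + rr + e), rearranging gives 1 + c = m·(c + rr + e), so c·(1 − m) = m·(rr + e) − 1.
Hence c = [m·(rr + e) − 1]/(1 − m) = [2.57 × (0.221 + 0.04) − 1] / (1 − 2.57) ≈ 0.209701.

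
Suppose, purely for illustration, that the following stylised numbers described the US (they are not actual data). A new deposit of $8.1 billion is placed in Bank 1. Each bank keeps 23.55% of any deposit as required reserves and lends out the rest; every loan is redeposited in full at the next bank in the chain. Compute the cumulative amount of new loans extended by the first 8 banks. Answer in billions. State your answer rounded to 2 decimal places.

Bank i lends (1 − rr)^i of the original deposit: Bank 1 lends 8.1·0.7645 ≈ 6.1924, Bank 2 lends 8.1·0.7645² ≈ 4.7341, and so on.
Summing a geometric series: total = 8.1·[0.7645·(1 − 0.7645^8) / (1 − 0.7645)] ≈ 23.2266 billion.

$23.23 billion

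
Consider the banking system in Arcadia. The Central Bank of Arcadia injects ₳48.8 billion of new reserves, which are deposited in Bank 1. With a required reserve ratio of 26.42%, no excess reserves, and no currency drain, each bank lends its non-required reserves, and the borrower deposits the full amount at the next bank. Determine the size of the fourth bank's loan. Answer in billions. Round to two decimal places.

Each bank lends a fraction (1 − rr) = 0.7358 of the deposit it receives, so Bank 4 receives 48.8·0.7358^3 and lends 48.8·0.7358^4 ≈ 14.3040 billion.

₳14.30 billion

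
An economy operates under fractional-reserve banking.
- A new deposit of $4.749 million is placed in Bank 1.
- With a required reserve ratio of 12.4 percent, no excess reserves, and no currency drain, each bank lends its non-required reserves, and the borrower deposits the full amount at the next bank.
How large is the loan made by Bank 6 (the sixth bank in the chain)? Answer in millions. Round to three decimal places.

Each bank lends a fraction (1 − rr) = 0.8760 of the deposit it receives, so Bank 6 receives 4.749·0.8760^5 and lends 4.749·0.8760^6 ≈ 2.1460 million.

$2.146 million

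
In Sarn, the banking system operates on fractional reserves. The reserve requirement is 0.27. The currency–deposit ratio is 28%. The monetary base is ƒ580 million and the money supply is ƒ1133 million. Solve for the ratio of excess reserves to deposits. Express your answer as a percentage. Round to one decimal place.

10.5%

Using m = M/MB = 1133/580 ≈ 1.953448. Since m = (1 + c)/(c + rr + e), the denominator satisfies c + rr + e = (1 + c)/m = (1 + 0.28) / 1.953448 ≈ 0.655252.
With c = 0.28 and rr = 0.27, the ratio of excess reserves to deposits is 0.655252 − 0.28 − 0.27 = 0.105252.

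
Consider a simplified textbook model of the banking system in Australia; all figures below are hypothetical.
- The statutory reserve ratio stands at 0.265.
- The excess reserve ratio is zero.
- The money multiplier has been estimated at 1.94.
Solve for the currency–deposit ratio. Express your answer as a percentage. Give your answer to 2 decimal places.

51.69%

Using m = 1.94. From m = (1 + c)/(c + rr + e), rearranging gives 1 + c = m·(c + rr + e), so c·(1 − m) = m·(rr + e) − 1.
Hence c = [m·(rr + e) − 1]/(1 − m) = [1.94 × (0.265 + 0) − 1] / (1 − 1.94) ≈ 0.516915.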